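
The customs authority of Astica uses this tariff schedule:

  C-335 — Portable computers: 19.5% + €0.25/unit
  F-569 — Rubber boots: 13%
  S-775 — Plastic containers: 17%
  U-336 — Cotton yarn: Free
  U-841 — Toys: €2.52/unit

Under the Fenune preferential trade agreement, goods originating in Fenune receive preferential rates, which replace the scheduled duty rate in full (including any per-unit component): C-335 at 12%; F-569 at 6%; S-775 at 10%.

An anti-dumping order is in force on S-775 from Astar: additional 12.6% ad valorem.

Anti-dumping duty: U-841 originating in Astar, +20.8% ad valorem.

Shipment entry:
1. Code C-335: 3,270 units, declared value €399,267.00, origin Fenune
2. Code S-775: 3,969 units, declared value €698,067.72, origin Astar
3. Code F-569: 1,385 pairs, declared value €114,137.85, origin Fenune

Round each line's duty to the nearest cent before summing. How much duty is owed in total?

€261,388.36

Line 1 (C-335, Fenune, 3,270 units, €399,267.00):
Base rate for C-335 is 19.5% + €0.25/unit.
Origin Fenune qualifies under the Astica–Fenune agreement and C-335 is covered: preferential rate 12% applies instead.
Duty = €399,267.00 × 12% = €47,912.04.
Line 2 (S-775, Astar, 3,969 units, €698,067.72):
Base rate for S-775 is 17%.
S-775 has an FTA preferential rate, but origin Astar is not Fenune; base rate stands.
Additional duty on S-775 from Astar: +12.6%. Applied ad valorem rate: 17% + 12.6% = 29.6%.
Duty = €698,067.72 × 29.6% = €206,628.05.
Line 3 (F-569, Fenune, 1,385 pairs, €114,137.85):
Base rate for F-569 is 13%.
Origin Fenune qualifies under the Astica–Fenune agreement and F-569 is covered: preferential rate 6% applies instead.
Duty = €114,137.85 × 6% = €6,848.27.
Total = €47,912.04 + €206,628.05 + €6,848.27 = €261,388.36.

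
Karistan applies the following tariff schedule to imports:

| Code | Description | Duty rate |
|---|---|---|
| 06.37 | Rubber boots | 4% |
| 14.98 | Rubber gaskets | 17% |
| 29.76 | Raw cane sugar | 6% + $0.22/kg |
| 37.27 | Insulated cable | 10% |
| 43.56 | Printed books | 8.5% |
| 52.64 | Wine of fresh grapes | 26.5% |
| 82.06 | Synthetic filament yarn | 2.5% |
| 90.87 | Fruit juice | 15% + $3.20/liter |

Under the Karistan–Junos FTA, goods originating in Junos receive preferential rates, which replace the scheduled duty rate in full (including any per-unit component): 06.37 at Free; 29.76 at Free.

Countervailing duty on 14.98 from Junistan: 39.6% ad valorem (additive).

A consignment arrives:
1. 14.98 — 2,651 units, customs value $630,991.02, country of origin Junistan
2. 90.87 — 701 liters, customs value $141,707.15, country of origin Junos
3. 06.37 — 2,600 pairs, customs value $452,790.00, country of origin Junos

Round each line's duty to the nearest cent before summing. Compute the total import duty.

$380,640.19

Line 1 (14.98, Junistan, 2,651 units, $630,991.02):
Base rate for 14.98 is 17%.
Additional duty on 14.98 from Junistan: +39.6%. Applied ad valorem rate: 17% + 39.6% = 56.6%.
Duty = $630,991.02 × 56.6% = $357,140.92.
Line 2 (90.87, Junos, 701 liters, $141,707.15):
Base rate for 90.87 is 15% + $3.20/liter.
Origin Junos is the FTA partner but 90.87 is not on the preference list; base rate stands.
Duty = $141,707.15 × 15% + 701 × $3.20 = $23,499.27.
Line 3 (06.37, Junos, 2,600 pairs, $452,790.00):
Base rate for 06.37 is 4%.
Origin Junos qualifies under the Karistan–Junos agreement and 06.37 is covered: preferential rate Free applies instead.
Duty = $452,790.00 × 0% = $0.00.
Total = $357,140.92 + $23,499.27 + $0.00 = $380,640.19.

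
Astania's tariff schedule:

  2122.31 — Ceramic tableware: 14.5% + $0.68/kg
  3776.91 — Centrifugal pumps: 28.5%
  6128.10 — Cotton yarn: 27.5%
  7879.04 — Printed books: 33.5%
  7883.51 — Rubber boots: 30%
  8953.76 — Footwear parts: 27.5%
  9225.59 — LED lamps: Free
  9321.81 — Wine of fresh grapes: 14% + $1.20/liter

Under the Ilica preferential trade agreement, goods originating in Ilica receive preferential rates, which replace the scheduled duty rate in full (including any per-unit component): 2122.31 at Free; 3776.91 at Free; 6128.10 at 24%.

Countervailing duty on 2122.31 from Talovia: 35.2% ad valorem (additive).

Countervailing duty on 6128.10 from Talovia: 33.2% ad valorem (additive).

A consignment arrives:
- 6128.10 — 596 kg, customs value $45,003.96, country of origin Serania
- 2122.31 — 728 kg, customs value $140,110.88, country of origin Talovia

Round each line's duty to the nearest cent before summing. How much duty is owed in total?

$82,506.24

Line 1 (6128.10, Serania, 596 kg, $45,003.96):
Base rate for 6128.10 is 27.5%.
6128.10 has an FTA preferential rate, but origin Serania is not Ilica; base rate stands.
The additional-duty order on 6128.10 targets Talovia, not Serania; it does not apply.
Duty = $45,003.96 × 27.5% = $12,376.09.
Line 2 (2122.31, Talovia, 728 kg, $140,110.88):
Base rate for 2122.31 is 14.5% + $0.68/kg.
2122.31 has an FTA preferential rate, but origin Talovia is not Ilica; base rate stands.
Additional duty on 2122.31 from Talovia: +35.2%. Applied ad valorem rate: 14.5% + 35.2% = 49.7%.
Duty = $140,110.88 × 49.7% + 728 × $0.68 = $70,130.15.
Total = $12,376.09 + $70,130.15 = $82,506.24.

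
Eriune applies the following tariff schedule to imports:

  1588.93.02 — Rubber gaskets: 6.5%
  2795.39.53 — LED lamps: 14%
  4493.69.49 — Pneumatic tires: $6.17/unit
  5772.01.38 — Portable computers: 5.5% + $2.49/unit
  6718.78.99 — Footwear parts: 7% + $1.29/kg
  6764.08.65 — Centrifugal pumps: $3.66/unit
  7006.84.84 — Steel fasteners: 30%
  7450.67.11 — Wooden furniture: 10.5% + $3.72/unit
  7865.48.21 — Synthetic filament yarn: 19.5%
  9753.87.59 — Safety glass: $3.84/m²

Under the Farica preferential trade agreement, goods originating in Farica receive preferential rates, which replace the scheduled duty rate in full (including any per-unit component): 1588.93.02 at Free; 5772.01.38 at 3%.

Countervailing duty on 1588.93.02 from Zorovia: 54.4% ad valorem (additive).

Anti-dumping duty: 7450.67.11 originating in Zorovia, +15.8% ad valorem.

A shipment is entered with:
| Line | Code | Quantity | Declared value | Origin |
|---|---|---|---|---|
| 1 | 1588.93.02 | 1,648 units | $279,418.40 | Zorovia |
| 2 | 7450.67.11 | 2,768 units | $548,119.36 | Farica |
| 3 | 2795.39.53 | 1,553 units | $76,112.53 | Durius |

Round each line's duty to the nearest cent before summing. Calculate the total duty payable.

$248,671.05

Line 1 (1588.93.02, Zorovia, 1,648 units, $279,418.40):
Base rate for 1588.93.02 is 6.5%.
1588.93.02 has an FTA preferential rate, but origin Zorovia is not Farica; base rate stands.
Additional duty on 1588.93.02 from Zorovia: +54.4%. Applied ad valorem rate: 6.5% + 54.4% = 60.9%.
Duty = $279,418.40 × 60.9% = $170,165.81.
Line 2 (7450.67.11, Farica, 2,768 units, $548,119.36):
Base rate for 7450.67.11 is 10.5% + $3.72/unit.
Origin Farica is the FTA partner but 7450.67.11 is not on the preference list; base rate stands.
The additional-duty order on 7450.67.11 targets Zorovia, not Farica; it does not apply.
Duty = $548,119.36 × 10.5% + 2,768 × $3.72 = $67,849.49.
Line 3 (2795.39.53, Durius, 1,553 units, $76,112.53):
Base rate for 2795.39.53 is 14%.
Duty = $76,112.53 × 14% = $10,655.75.
Total = $170,165.81 + $67,849.49 + $10,655.75 = $248,671.05.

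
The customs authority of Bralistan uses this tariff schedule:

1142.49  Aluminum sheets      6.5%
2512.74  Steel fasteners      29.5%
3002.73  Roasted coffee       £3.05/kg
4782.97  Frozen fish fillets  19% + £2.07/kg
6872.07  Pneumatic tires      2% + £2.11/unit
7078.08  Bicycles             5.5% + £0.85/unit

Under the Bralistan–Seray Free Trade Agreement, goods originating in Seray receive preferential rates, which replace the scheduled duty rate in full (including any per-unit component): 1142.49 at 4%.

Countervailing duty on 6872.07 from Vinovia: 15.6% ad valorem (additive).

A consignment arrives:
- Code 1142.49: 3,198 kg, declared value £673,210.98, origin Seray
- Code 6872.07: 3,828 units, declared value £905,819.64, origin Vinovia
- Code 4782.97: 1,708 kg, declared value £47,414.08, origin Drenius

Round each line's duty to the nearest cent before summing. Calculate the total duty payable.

£206,974.02

Line 1 (1142.49, Seray, 3,198 kg, £673,210.98):
Base rate for 1142.49 is 6.5%.
Origin Seray qualifies under the Bralistan–Seray agreement and 1142.49 is covered: preferential rate 4% applies instead.
Duty = £673,210.98 × 4% = £26,928.44.
Line 2 (6872.07, Vinovia, 3,828 units, £905,819.64):
Base rate for 6872.07 is 2% + £2.11/unit.
Additional duty on 6872.07 from Vinovia: +15.6%. Applied ad valorem rate: 2% + 15.6% = 17.6%.
Duty = £905,819.64 × 17.6% + 3,828 × £2.11 = £167,501.34.
Line 3 (4782.97, Drenius, 1,708 kg, £47,414.08):
Base rate for 4782.97 is 19% + £2.07/kg.
Duty = £47,414.08 × 19% + 1,708 × £2.07 = £12,544.24.
Total = £26,928.44 + £167,501.34 + £12,544.24 = £206,974.02.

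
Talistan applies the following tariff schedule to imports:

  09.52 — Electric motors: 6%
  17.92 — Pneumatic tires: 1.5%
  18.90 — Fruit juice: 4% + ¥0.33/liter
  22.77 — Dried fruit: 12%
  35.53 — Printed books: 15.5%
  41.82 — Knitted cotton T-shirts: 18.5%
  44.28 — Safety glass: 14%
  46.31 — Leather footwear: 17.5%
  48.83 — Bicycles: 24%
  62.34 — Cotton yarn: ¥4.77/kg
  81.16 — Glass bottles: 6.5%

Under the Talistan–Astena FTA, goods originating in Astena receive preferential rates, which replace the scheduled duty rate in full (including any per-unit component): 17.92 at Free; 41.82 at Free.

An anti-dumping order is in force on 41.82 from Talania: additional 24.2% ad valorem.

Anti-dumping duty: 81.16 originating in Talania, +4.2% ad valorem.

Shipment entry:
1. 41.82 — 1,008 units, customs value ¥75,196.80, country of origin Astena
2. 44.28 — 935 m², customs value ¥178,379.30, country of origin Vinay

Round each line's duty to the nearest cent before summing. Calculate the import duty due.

Line 1 (41.82, Astena, 1,008 units, ¥75,196.80):
Base rate for 41.82 is 18.5%.
Origin Astena qualifies under the Talistan–Astena agreement and 41.82 is covered: preferential rate Free applies instead.
The additional-duty order on 41.82 targets Talania, not Astena; it does not apply.
Duty = ¥75,196.80 × 0% = ¥0.00.
Line 2 (44.28, Vinay, 935 m², ¥178,379.30):
Base rate for 44.28 is 14%.
Duty = ¥178,379.30 × 14% = ¥24,973.10.
Total = ¥0.00 + ¥24,973.10 = ¥24,973.10.

¥24,973.10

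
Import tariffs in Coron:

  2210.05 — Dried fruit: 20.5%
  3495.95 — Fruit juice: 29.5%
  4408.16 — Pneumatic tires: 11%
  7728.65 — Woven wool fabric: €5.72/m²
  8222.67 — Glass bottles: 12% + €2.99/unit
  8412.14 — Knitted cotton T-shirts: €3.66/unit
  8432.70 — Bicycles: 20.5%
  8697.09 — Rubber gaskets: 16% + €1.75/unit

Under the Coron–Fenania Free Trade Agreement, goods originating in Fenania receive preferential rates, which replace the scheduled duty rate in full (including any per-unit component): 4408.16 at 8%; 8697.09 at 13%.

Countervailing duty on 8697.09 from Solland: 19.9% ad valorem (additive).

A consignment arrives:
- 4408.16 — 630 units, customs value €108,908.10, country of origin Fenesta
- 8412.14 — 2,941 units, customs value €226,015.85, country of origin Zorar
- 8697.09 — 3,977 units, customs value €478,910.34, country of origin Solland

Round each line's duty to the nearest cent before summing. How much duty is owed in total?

€201,632.51

Line 1 (4408.16, Fenesta, 630 units, €108,908.10):
Base rate for 4408.16 is 11%.
4408.16 has an FTA preferential rate, but origin Fenesta is not Fenania; base rate stands.
Duty = €108,908.10 × 11% = €11,979.89.
Line 2 (8412.14, Zorar, 2,941 units, €226,015.85):
Base rate for 8412.14 is €3.66/unit.
Duty = 2,941 × €3.66 = €10,764.06.
Line 3 (8697.09, Solland, 3,977 units, €478,910.34):
Base rate for 8697.09 is 16% + €1.75/unit.
8697.09 has an FTA preferential rate, but origin Solland is not Fenania; base rate stands.
Additional duty on 8697.09 from Solland: +19.9%. Applied ad valorem rate: 16% + 19.9% = 35.9%.
Duty = €478,910.34 × 35.9% + 3,977 × €1.75 = €178,888.56.
Total = €11,979.89 + €10,764.06 + €178,888.56 = €201,632.51.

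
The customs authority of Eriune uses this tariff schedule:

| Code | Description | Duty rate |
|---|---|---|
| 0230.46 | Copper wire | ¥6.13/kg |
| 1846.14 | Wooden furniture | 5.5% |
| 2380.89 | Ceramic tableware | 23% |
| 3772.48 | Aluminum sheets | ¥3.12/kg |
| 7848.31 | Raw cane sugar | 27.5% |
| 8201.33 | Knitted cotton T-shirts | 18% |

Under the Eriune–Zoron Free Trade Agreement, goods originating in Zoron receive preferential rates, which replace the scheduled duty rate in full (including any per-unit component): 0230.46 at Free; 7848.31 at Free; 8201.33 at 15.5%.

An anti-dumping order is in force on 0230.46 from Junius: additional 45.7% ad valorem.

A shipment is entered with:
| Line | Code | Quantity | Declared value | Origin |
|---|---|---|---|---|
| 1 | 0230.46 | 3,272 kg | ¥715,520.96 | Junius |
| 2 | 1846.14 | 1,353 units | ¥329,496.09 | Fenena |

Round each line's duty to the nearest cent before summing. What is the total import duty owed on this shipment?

¥365,172.72

Line 1 (0230.46, Junius, 3,272 kg, ¥715,520.96):
Base rate for 0230.46 is ¥6.13/kg.
0230.46 has an FTA preferential rate, but origin Junius is not Zoron; base rate stands.
Additional duty on 0230.46 from Junius: +45.7% ad valorem. Applied ad valorem rate = 45.7%.
Duty = ¥715,520.96 × 45.7% + 3,272 × ¥6.13 = ¥347,050.44.
Line 2 (1846.14, Fenena, 1,353 units, ¥329,496.09):
Base rate for 1846.14 is 5.5%.
Duty = ¥329,496.09 × 5.5% = ¥18,122.28.
Total = ¥347,050.44 + ¥18,122.28 = ¥365,172.72.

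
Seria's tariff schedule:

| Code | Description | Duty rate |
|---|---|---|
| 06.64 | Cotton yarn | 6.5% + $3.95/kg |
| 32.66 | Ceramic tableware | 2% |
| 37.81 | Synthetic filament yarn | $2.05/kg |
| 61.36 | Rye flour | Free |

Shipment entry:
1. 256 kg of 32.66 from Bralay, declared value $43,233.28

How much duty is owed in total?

$864.67

Line 1 (32.66, Bralay, 256 kg, $43,233.28):
Base rate for 32.66 is 2%.
Duty = $43,233.28 × 2% = $864.67.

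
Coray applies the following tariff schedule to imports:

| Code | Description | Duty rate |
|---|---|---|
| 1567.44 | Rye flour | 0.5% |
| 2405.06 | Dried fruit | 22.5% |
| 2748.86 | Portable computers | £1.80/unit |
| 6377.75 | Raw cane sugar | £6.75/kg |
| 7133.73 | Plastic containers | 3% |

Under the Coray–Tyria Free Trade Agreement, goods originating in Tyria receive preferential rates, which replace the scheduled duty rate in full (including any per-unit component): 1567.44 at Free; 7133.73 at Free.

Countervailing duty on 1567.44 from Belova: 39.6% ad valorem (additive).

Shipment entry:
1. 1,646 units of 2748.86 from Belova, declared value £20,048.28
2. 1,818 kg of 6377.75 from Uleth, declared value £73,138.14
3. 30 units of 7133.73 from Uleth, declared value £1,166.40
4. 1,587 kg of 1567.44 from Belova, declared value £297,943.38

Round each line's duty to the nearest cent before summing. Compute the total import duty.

£134,744.59

Line 1 (2748.86, Belova, 1,646 units, £20,048.28):
Base rate for 2748.86 is £1.80/unit.
Duty = 1,646 × £1.80 = £2,962.80.
Line 2 (6377.75, Uleth, 1,818 kg, £73,138.14):
Base rate for 6377.75 is £6.75/kg.
Duty = 1,818 × £6.75 = £12,271.50.
Line 3 (7133.73, Uleth, 30 units, £1,166.40):
Base rate for 7133.73 is 3%.
7133.73 has an FTA preferential rate, but origin Uleth is not Tyria; base rate stands.
Duty = £1,166.40 × 3% = £34.99.
Line 4 (1567.44, Belova, 1,587 kg, £297,943.38):
Base rate for 1567.44 is 0.5%.
1567.44 has an FTA preferential rate, but origin Belova is not Tyria; base rate stands.
Additional duty on 1567.44 from Belova: +39.6%. Applied ad valorem rate: 0.5% + 39.6% = 40.1%.
Duty = £297,943.38 × 40.1% = £119,475.30.
Total = £2,962.80 + £12,271.50 + £34.99 + £119,475.30 = £134,744.59.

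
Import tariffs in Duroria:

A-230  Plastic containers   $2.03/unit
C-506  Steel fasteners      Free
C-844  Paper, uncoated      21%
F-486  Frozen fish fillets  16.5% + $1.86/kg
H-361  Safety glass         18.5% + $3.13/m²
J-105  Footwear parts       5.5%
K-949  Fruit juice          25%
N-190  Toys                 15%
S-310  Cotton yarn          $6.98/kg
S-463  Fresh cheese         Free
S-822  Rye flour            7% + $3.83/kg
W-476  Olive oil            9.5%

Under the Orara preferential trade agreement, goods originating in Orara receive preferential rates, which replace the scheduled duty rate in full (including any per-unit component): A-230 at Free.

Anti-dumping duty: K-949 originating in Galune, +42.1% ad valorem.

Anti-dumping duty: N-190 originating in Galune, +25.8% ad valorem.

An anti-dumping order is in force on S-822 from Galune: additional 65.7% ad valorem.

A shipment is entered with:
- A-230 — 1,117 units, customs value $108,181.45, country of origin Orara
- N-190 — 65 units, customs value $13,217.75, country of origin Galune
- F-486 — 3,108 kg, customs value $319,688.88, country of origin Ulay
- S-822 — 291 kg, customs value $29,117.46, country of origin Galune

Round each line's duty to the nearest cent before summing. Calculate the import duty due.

$86,205.31

Line 1 (A-230, Orara, 1,117 units, $108,181.45):
Base rate for A-230 is $2.03/unit.
Origin Orara qualifies under the Duroria–Orara agreement and A-230 is covered: preferential rate Free applies instead.
Duty = $108,181.45 × 0% = $0.00.
Line 2 (N-190, Galune, 65 units, $13,217.75):
Base rate for N-190 is 15%.
Additional duty on N-190 from Galune: +25.8%. Applied ad valorem rate: 15% + 25.8% = 40.8%.
Duty = $13,217.75 × 40.8% = $5,392.84.
Line 3 (F-486, Ulay, 3,108 kg, $319,688.88):
Base rate for F-486 is 16.5% + $1.86/kg.
Duty = $319,688.88 × 16.5% + 3,108 × $1.86 = $58,529.55.
Line 4 (S-822, Galune, 291 kg, $29,117.46):
Base rate for S-822 is 7% + $3.83/kg.
Additional duty on S-822 from Galune: +65.7%. Applied ad valorem rate: 7% + 65.7% = 72.7%.
Duty = $29,117.46 × 72.7% + 291 × $3.83 = $22,282.92.
Total = $0.00 + $5,392.84 + $58,529.55 + $22,282.92 = $86,205.31.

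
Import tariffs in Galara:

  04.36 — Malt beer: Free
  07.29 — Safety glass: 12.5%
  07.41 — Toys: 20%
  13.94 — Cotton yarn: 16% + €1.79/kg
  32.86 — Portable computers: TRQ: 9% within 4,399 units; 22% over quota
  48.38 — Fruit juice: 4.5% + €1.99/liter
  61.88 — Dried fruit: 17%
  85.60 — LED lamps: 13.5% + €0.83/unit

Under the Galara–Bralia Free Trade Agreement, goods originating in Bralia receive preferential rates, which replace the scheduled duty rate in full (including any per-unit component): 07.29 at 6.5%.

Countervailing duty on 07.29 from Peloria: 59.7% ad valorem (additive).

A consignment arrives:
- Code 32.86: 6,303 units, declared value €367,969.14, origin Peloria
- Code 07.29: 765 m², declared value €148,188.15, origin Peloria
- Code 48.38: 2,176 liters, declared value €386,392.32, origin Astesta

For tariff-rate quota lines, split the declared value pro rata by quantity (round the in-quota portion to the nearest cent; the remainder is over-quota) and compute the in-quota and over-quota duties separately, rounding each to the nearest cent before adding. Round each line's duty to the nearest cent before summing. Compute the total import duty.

€176,277.17

Line 1 (32.86, Peloria, 6,303 units, €367,969.14):
Code 32.86 is under a tariff-rate quota (threshold 4,399 units). In-quota: 4,399 units at 9%; over-quota: 1,904 units at 22%.
Pro-rata value split: in-quota = €367,969.14 × 4,399/6,303 = €256,813.62; over-quota = €367,969.14 − €256,813.62 = €111,155.52.
In-quota duty = €256,813.62 × 9% = €23,113.23. Over-quota duty = €111,155.52 × 22% = €24,454.21.
Line duty = €23,113.23 + €24,454.21 = €47,567.44.
Line 2 (07.29, Peloria, 765 m², €148,188.15):
Base rate for 07.29 is 12.5%.
07.29 has an FTA preferential rate, but origin Peloria is not Bralia; base rate stands.
Additional duty on 07.29 from Peloria: +59.7%. Applied ad valorem rate: 12.5% + 59.7% = 72.2%.
Duty = €148,188.15 × 72.2% = €106,991.84.
Line 3 (48.38, Astesta, 2,176 liters, €386,392.32):
Base rate for 48.38 is 4.5% + €1.99/liter.
Duty = €386,392.32 × 4.5% + 2,176 × €1.99 = €21,717.89.
Total = €47,567.44 + €106,991.84 + €21,717.89 = €176,277.17.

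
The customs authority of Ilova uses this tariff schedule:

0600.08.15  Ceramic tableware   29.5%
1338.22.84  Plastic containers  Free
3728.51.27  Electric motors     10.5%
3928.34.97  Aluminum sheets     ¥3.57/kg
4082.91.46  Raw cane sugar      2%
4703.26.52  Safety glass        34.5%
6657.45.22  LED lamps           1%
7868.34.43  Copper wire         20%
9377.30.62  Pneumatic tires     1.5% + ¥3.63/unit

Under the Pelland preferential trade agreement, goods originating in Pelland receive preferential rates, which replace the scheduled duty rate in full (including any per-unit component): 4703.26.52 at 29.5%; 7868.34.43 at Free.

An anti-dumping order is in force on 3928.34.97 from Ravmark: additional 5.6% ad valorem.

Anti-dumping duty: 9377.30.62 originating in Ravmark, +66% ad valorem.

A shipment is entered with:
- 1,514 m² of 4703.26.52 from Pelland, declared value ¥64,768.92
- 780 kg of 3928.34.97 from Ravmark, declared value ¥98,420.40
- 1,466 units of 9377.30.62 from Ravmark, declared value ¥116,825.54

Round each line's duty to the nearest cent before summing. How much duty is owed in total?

Line 1 (4703.26.52, Pelland, 1,514 m², ¥64,768.92):
Base rate for 4703.26.52 is 34.5%.
Origin Pelland qualifies under the Ilova–Pelland agreement and 4703.26.52 is covered: preferential rate 29.5% applies instead.
Duty = ¥64,768.92 × 29.5% = ¥19,106.83.
Line 2 (3928.34.97, Ravmark, 780 kg, ¥98,420.40):
Base rate for 3928.34.97 is ¥3.57/kg.
Additional duty on 3928.34.97 from Ravmark: +5.6% ad valorem. Applied ad valorem rate = 5.6%.
Duty = ¥98,420.40 × 5.6% + 780 × ¥3.57 = ¥8,296.14.
Line 3 (9377.30.62, Ravmark, 1,466 units, ¥116,825.54):
Base rate for 9377.30.62 is 1.5% + ¥3.63/unit.
Additional duty on 9377.30.62 from Ravmark: +66%. Applied ad valorem rate: 1.5% + 66% = 67.5%.
Duty = ¥116,825.54 × 67.5% + 1,466 × ¥3.63 = ¥84,178.82.
Total = ¥19,106.83 + ¥8,296.14 + ¥84,178.82 = ¥111,581.79.

¥111,581.79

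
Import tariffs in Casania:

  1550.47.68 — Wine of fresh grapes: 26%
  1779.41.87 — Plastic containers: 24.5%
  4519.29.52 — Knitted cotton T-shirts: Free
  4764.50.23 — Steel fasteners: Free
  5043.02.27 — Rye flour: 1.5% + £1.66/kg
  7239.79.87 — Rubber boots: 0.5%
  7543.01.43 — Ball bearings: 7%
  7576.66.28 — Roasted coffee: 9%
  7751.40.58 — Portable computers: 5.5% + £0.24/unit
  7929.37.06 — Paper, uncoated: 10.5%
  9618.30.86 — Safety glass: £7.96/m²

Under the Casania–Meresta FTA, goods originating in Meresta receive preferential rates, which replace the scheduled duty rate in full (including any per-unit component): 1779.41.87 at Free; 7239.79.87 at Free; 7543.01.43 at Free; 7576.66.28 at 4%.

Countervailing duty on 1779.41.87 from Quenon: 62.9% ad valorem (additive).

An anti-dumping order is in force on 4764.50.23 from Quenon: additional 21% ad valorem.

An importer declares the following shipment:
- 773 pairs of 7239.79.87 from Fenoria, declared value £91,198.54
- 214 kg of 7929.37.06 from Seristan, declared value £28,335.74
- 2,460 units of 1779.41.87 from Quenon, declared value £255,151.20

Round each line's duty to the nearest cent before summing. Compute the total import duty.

£226,433.39

Line 1 (7239.79.87, Fenoria, 773 pairs, £91,198.54):
Base rate for 7239.79.87 is 0.5%.
7239.79.87 has an FTA preferential rate, but origin Fenoria is not Meresta; base rate stands.
Duty = £91,198.54 × 0.5% = £455.99.
Line 2 (7929.37.06, Seristan, 214 kg, £28,335.74):
Base rate for 7929.37.06 is 10.5%.
Duty = £28,335.74 × 10.5% = £2,975.25.
Line 3 (1779.41.87, Quenon, 2,460 units, £255,151.20):
Base rate for 1779.41.87 is 24.5%.
1779.41.87 has an FTA preferential rate, but origin Quenon is not Meresta; base rate stands.
Additional duty on 1779.41.87 from Quenon: +62.9%. Applied ad valorem rate: 24.5% + 62.9% = 87.4%.
Duty = £255,151.20 × 87.4% = £223,002.15.
Total = £455.99 + £2,975.25 + £223,002.15 = £226,433.39.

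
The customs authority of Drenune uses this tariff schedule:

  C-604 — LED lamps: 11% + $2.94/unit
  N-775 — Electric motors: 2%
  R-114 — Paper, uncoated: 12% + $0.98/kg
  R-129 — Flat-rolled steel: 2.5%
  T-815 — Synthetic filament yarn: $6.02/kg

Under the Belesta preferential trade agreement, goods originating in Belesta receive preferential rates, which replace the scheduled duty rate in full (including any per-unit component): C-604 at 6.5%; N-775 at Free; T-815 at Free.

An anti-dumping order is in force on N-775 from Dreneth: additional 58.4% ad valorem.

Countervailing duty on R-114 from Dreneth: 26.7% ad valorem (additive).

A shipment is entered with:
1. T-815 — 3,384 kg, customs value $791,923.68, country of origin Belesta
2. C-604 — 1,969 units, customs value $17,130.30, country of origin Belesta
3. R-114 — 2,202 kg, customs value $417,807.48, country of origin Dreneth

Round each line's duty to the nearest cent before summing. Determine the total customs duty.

Line 1 (T-815, Belesta, 3,384 kg, $791,923.68):
Base rate for T-815 is $6.02/kg.
Origin Belesta qualifies under the Drenune–Belesta agreement and T-815 is covered: preferential rate Free applies instead.
Duty = $791,923.68 × 0% = $0.00.
Line 2 (C-604, Belesta, 1,969 units, $17,130.30):
Base rate for C-604 is 11% + $2.94/unit.
Origin Belesta qualifies under the Drenune–Belesta agreement and C-604 is covered: preferential rate 6.5% applies instead.
Duty = $17,130.30 × 6.5% = $1,113.47.
Line 3 (R-114, Dreneth, 2,202 kg, $417,807.48):
Base rate for R-114 is 12% + $0.98/kg.
Additional duty on R-114 from Dreneth: +26.7%. Applied ad valorem rate: 12% + 26.7% = 38.7%.
Duty = $417,807.48 × 38.7% + 2,202 × $0.98 = $163,849.45.
Total = $0.00 + $1,113.47 + $163,849.45 = $164,962.92.

$164,962.92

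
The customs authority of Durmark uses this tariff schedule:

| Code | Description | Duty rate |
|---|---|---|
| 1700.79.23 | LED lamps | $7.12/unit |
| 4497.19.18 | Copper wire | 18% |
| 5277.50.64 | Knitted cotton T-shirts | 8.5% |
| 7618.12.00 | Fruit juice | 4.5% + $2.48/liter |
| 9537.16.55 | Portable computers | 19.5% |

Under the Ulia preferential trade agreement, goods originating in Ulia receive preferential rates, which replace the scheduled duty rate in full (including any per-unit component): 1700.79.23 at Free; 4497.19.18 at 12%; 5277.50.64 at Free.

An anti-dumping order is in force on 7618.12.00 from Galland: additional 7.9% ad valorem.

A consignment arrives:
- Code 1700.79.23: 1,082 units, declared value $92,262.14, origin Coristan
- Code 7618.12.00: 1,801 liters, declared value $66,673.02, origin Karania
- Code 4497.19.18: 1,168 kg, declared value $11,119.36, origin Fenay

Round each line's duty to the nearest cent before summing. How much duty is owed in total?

Line 1 (1700.79.23, Coristan, 1,082 units, $92,262.14):
Base rate for 1700.79.23 is $7.12/unit.
1700.79.23 has an FTA preferential rate, but origin Coristan is not Ulia; base rate stands.
Duty = 1,082 × $7.12 = $7,703.84.
Line 2 (7618.12.00, Karania, 1,801 liters, $66,673.02):
Base rate for 7618.12.00 is 4.5% + $2.48/liter.
The additional-duty order on 7618.12.00 targets Galland, not Karania; it does not apply.
Duty = $66,673.02 × 4.5% + 1,801 × $2.48 = $7,466.77.
Line 3 (4497.19.18, Fenay, 1,168 kg, $11,119.36):
Base rate for 4497.19.18 is 18%.
4497.19.18 has an FTA preferential rate, but origin Fenay is not Ulia; base rate stands.
Duty = $11,119.36 × 18% = $2,001.48.
Total = $7,703.84 + $7,466.77 + $2,001.48 = $17,172.09.

$17,172.09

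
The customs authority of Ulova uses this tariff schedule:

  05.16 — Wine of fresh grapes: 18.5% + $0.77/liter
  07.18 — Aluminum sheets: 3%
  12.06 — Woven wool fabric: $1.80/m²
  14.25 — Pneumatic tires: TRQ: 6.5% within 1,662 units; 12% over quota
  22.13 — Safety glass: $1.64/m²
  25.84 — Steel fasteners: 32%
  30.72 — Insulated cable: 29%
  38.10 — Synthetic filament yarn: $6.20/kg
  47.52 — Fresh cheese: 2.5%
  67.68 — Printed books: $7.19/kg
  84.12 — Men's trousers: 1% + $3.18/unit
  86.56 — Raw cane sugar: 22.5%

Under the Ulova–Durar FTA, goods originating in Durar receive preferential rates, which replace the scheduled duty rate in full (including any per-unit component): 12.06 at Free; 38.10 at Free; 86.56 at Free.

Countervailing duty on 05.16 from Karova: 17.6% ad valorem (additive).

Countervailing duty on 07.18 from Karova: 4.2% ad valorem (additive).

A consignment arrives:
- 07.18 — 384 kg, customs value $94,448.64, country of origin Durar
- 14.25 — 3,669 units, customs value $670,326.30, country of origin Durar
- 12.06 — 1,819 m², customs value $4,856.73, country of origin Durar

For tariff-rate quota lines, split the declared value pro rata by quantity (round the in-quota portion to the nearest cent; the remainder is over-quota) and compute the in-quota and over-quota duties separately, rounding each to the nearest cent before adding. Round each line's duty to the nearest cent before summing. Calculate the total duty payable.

$66,572.01

Line 1 (07.18, Durar, 384 kg, $94,448.64):
Base rate for 07.18 is 3%.
Origin Durar is the FTA partner but 07.18 is not on the preference list; base rate stands.
The additional-duty order on 07.18 targets Karova, not Durar; it does not apply.
Duty = $94,448.64 × 3% = $2,833.46.
Line 2 (14.25, Durar, 3,669 units, $670,326.30):
Code 14.25 is under a tariff-rate quota (threshold 1,662 units). In-quota: 1,662 units at 6.5%; over-quota: 2,007 units at 12%.
Pro-rata value split: in-quota = $670,326.30 × 1,662/3,669 = $303,647.40; over-quota = $670,326.30 − $303,647.40 = $366,678.90.
In-quota duty = $303,647.40 × 6.5% = $19,737.08. Over-quota duty = $366,678.90 × 12% = $44,001.47.
Line duty = $19,737.08 + $44,001.47 = $63,738.55.
Line 3 (12.06, Durar, 1,819 m², $4,856.73):
Base rate for 12.06 is $1.80/m².
Origin Durar qualifies under the Ulova–Durar agreement and 12.06 is covered: preferential rate Free applies instead.
Duty = $4,856.73 × 0% = $0.00.
Total = $2,833.46 + $63,738.55 + $0.00 = $66,572.01.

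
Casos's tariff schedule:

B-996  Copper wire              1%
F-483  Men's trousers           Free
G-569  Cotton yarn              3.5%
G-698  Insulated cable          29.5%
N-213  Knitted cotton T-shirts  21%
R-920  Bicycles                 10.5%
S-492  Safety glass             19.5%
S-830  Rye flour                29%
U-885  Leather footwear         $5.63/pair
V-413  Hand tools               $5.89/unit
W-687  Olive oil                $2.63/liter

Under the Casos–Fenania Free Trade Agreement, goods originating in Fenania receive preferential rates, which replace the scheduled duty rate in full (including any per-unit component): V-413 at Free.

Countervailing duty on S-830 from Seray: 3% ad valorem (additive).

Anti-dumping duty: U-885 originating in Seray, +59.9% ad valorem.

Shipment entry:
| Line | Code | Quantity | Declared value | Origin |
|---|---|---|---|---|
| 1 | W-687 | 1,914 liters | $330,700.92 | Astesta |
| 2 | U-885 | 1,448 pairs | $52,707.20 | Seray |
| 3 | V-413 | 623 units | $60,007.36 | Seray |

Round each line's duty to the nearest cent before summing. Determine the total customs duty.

Line 1 (W-687, Astesta, 1,914 liters, $330,700.92):
Base rate for W-687 is $2.63/liter.
Duty = 1,914 × $2.63 = $5,033.82.
Line 2 (U-885, Seray, 1,448 pairs, $52,707.20):
Base rate for U-885 is $5.63/pair.
Additional duty on U-885 from Seray: +59.9% ad valorem. Applied ad valorem rate = 59.9%.
Duty = $52,707.20 × 59.9% + 1,448 × $5.63 = $39,723.85.
Line 3 (V-413, Seray, 623 units, $60,007.36):
Base rate for V-413 is $5.89/unit.
V-413 has an FTA preferential rate, but origin Seray is not Fenania; base rate stands.
Duty = 623 × $5.89 = $3,669.47.
Total = $5,033.82 + $39,723.85 + $3,669.47 = $48,427.14.

$48,427.14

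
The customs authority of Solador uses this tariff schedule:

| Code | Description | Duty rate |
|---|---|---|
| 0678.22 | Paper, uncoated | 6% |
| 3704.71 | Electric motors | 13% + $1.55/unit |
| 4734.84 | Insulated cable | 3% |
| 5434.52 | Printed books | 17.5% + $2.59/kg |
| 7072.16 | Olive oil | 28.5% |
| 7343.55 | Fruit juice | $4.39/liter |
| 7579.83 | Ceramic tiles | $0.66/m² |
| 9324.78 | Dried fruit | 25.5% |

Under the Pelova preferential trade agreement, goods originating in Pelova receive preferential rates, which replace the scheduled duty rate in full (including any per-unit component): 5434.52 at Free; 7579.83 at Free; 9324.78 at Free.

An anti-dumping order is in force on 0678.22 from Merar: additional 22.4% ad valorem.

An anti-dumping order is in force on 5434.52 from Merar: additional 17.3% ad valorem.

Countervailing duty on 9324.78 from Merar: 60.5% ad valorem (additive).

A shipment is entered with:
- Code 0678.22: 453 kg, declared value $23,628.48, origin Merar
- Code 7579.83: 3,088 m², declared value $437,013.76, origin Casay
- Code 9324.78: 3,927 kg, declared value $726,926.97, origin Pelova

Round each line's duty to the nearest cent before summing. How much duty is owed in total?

Line 1 (0678.22, Merar, 453 kg, $23,628.48):
Base rate for 0678.22 is 6%.
Additional duty on 0678.22 from Merar: +22.4%. Applied ad valorem rate: 6% + 22.4% = 28.4%.
Duty = $23,628.48 × 28.4% = $6,710.49.
Line 2 (7579.83, Casay, 3,088 m², $437,013.76):
Base rate for 7579.83 is $0.66/m².
7579.83 has an FTA preferential rate, but origin Casay is not Pelova; base rate stands.
Duty = 3,088 × $0.66 = $2,038.08.
Line 3 (9324.78, Pelova, 3,927 kg, $726,926.97):
Base rate for 9324.78 is 25.5%.
Origin Pelova qualifies under the Solador–Pelova agreement and 9324.78 is covered: preferential rate Free applies instead.
The additional-duty order on 9324.78 targets Merar, not Pelova; it does not apply.
Duty = $726,926.97 × 0% = $0.00.
Total = $6,710.49 + $2,038.08 + $0.00 = $8,748.57.

$8,748.57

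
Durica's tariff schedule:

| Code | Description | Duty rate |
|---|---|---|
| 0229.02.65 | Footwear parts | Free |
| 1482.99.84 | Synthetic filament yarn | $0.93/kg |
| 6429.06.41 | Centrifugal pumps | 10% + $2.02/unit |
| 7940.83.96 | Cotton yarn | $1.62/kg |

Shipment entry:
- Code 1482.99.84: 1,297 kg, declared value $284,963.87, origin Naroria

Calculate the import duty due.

Line 1 (1482.99.84, Naroria, 1,297 kg, $284,963.87):
Base rate for 1482.99.84 is $0.93/kg.
Duty = 1,297 × $0.93 = $1,206.21.

$1,206.21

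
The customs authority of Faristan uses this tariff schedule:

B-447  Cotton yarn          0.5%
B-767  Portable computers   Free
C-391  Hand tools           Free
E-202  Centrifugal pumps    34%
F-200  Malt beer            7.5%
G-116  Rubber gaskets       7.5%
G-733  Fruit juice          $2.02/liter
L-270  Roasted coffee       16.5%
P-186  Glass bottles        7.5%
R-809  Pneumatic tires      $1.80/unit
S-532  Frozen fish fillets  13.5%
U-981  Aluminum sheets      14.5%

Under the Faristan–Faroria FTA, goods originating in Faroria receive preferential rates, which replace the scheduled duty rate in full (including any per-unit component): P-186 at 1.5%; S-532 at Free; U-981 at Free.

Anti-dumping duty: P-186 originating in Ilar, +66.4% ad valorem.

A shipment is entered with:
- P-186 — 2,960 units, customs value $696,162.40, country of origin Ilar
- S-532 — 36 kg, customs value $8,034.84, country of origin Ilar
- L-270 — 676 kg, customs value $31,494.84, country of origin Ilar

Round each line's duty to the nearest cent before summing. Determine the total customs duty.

Line 1 (P-186, Ilar, 2,960 units, $696,162.40):
Base rate for P-186 is 7.5%.
P-186 has an FTA preferential rate, but origin Ilar is not Faroria; base rate stands.
Additional duty on P-186 from Ilar: +66.4%. Applied ad valorem rate: 7.5% + 66.4% = 73.9%.
Duty = $696,162.40 × 73.9% = $514,464.01.
Line 2 (S-532, Ilar, 36 kg, $8,034.84):
Base rate for S-532 is 13.5%.
S-532 has an FTA preferential rate, but origin Ilar is not Faroria; base rate stands.
Duty = $8,034.84 × 13.5% = $1,084.70.
Line 3 (L-270, Ilar, 676 kg, $31,494.84):
Base rate for L-270 is 16.5%.
Duty = $31,494.84 × 16.5% = $5,196.65.
Total = $514,464.01 + $1,084.70 + $5,196.65 = $520,745.36.

$520,745.36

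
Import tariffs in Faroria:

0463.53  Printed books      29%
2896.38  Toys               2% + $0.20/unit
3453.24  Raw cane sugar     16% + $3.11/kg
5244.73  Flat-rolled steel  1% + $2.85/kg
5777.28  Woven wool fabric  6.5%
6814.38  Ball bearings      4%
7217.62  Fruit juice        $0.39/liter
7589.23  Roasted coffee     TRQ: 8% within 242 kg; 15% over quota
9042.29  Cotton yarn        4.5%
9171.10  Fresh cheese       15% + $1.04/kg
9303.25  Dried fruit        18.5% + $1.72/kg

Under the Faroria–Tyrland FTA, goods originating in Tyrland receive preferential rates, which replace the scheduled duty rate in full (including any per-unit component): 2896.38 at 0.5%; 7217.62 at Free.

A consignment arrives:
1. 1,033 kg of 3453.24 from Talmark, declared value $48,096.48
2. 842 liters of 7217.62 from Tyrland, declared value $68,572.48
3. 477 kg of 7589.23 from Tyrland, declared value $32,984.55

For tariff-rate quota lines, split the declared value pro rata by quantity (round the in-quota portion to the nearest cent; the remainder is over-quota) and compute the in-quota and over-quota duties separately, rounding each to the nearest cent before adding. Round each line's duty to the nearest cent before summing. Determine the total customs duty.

Line 1 (3453.24, Talmark, 1,033 kg, $48,096.48):
Base rate for 3453.24 is 16% + $3.11/kg.
Duty = $48,096.48 × 16% + 1,033 × $3.11 = $10,908.07.
Line 2 (7217.62, Tyrland, 842 liters, $68,572.48):
Base rate for 7217.62 is $0.39/liter.
Origin Tyrland qualifies under the Faroria–Tyrland agreement and 7217.62 is covered: preferential rate Free applies instead.
Duty = $68,572.48 × 0% = $0.00.
Line 3 (7589.23, Tyrland, 477 kg, $32,984.55):
Code 7589.23 is under a tariff-rate quota (threshold 242 kg). In-quota: 242 kg at 8%; over-quota: 235 kg at 15%.
Pro-rata value split: in-quota = $32,984.55 × 242/477 = $16,734.30; over-quota = $32,984.55 − $16,734.30 = $16,250.25.
In-quota duty = $16,734.30 × 8% = $1,338.74. Over-quota duty = $16,250.25 × 15% = $2,437.54.
Line duty = $1,338.74 + $2,437.54 = $3,776.28.
Total = $10,908.07 + $0.00 + $3,776.28 = $14,684.35.

$14,684.35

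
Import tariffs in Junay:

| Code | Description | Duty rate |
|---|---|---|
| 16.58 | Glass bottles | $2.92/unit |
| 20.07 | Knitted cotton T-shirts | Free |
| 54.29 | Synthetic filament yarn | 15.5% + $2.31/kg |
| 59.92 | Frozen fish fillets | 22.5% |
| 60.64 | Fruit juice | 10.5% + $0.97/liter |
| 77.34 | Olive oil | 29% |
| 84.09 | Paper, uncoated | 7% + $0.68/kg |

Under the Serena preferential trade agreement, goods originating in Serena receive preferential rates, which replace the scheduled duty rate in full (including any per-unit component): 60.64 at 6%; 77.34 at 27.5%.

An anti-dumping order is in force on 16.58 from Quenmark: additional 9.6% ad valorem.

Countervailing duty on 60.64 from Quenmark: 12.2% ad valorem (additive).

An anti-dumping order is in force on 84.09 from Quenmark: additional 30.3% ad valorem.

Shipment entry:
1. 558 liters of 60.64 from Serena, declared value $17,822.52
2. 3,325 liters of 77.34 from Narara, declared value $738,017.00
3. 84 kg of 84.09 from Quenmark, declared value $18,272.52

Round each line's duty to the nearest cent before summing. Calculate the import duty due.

$221,967.05

Line 1 (60.64, Serena, 558 liters, $17,822.52):
Base rate for 60.64 is 10.5% + $0.97/liter.
Origin Serena qualifies under the Junay–Serena agreement and 60.64 is covered: preferential rate 6% applies instead.
The additional-duty order on 60.64 targets Quenmark, not Serena; it does not apply.
Duty = $17,822.52 × 6% = $1,069.35.
Line 2 (77.34, Narara, 3,325 liters, $738,017.00):
Base rate for 77.34 is 29%.
77.34 has an FTA preferential rate, but origin Narara is not Serena; base rate stands.
Duty = $738,017.00 × 29% = $214,024.93.
Line 3 (84.09, Quenmark, 84 kg, $18,272.52):
Base rate for 84.09 is 7% + $0.68/kg.
Additional duty on 84.09 from Quenmark: +30.3%. Applied ad valorem rate: 7% + 30.3% = 37.3%.
Duty = $18,272.52 × 37.3% + 84 × $0.68 = $6,872.77.
Total = $1,069.35 + $214,024.93 + $6,872.77 = $221,967.05.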